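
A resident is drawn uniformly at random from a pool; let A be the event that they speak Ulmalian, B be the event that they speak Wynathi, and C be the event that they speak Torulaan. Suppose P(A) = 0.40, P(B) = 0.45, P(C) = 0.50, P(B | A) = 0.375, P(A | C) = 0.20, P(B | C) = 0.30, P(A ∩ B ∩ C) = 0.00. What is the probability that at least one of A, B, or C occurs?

0.95

P(A ∩ B) = P(A)·P(B|A) = 0.40 × 0.375 = 0.15
P(A ∩ C) = P(C)·P(A|C) = 0.50 × 0.20 = 0.10
P(B ∩ C) = P(C)·P(B|C) = 0.50 × 0.30 = 0.15
P(A ∪ B ∪ C) = 0.40 + 0.45 + 0.50 − 0.15 − 0.10 − 0.15 + 0.00 = 0.95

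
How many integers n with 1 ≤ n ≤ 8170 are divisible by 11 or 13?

1313

By inclusion–exclusion:
742 + 628 − 57 = 1313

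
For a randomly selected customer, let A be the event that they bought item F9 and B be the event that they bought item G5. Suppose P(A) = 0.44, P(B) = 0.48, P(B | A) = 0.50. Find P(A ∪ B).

P(A ∩ B) = P(A)·P(B|A) = 0.44 × 0.50 = 0.22
Inclusion–exclusion gives
P(A ∪ B) = 0.44 + 0.48 − 0.22 = 0.70

0.70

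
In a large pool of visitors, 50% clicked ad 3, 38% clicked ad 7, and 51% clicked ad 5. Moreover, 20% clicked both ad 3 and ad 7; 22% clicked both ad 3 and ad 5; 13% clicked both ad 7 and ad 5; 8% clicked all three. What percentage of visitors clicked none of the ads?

8%

P(union) = 50 + 38 + 51 − 20 − 22 − 13 + 8 = 92%
P(none) = 100% − 92% = 8%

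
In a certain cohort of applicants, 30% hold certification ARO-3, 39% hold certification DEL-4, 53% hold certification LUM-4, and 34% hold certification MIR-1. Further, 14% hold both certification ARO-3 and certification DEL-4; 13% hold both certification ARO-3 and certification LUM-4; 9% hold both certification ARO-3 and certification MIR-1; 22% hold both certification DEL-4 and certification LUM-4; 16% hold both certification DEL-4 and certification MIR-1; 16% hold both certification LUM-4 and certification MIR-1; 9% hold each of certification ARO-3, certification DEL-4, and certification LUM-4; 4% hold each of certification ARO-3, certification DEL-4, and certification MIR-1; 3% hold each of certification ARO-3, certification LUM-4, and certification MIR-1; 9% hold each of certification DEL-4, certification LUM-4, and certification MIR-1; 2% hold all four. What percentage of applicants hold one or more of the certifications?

Apply inclusion-exclusion:
P(≥1) = 30 + 39 + 53 + 34 − 14 − 13 − 9 − 22 − 16 − 16 + 9 + 4 + 3 + 9 − 2 = 89%

89%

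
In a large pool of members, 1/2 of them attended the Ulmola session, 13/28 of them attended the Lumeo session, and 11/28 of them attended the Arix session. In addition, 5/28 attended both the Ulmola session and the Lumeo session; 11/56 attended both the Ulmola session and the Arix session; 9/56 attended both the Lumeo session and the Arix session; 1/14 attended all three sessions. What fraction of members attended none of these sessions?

P(at least one) = 1/2 + 13/28 + 11/28 − 5/28 − 11/56 − 9/56 + 1/14 = 25/28
P(none) = 1 − 25/28 = 3/28

3/28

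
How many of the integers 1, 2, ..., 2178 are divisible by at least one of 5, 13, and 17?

664

Apply inclusion-exclusion:
floor(2178/5) + floor(2178/13) + floor(2178/17) − floor(2178/65) − floor(2178/85) − floor(2178/221) + floor(2178/1105) = 435 + 167 + 128 − 33 − 25 − 9 + 1 = 664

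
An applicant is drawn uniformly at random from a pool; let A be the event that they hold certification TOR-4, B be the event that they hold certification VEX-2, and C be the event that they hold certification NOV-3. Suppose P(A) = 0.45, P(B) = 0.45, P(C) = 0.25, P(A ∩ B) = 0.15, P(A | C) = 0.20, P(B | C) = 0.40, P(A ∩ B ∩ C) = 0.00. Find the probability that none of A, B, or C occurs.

0.15

P(A ∩ C) = P(C)·P(A|C) = 0.25 × 0.20 = 0.05
P(B ∩ C) = P(C)·P(B|C) = 0.25 × 0.40 = 0.10
By inclusion-exclusion,
P(A ∪ B ∪ C) = 0.45 + 0.45 + 0.25 − 0.15 − 0.05 − 0.10 + 0.00 = 0.85
P(none) = 1 − 0.85 = 0.15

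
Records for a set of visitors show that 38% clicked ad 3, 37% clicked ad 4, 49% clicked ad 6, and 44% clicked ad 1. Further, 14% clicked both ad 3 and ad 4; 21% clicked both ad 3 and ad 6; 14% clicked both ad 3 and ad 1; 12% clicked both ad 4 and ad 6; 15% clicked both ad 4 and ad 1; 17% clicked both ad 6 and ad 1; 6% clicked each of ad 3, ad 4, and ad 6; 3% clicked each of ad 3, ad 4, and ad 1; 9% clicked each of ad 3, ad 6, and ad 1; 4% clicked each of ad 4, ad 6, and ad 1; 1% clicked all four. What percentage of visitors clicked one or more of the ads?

96%

Apply inclusion-exclusion:
P(union) = 38 + 37 + 49 + 44 − 14 − 21 − 14 − 12 − 15 − 17 + 6 + 3 + 9 + 4 − 1 = 96%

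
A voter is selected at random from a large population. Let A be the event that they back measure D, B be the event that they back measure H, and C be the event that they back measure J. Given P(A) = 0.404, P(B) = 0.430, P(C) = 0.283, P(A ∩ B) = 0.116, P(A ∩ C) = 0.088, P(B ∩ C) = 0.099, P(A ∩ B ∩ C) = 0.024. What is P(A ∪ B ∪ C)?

0.838

By inclusion-exclusion,
P(A ∪ B ∪ C) = 0.404 + 0.430 + 0.283 − 0.116 − 0.088 − 0.099 + 0.024 = 0.838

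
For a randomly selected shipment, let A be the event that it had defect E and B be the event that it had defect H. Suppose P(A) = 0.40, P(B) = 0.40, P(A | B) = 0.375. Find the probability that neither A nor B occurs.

0.35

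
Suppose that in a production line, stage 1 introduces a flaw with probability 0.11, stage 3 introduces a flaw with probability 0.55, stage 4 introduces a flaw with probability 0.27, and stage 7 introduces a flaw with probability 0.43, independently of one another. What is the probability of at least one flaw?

Since the events are independent, P(none) is the product of the individual non-occurrence probabilities.
P(none) = (1 − 0.11) × (1 − 0.55) × (1 − 0.27) × (1 − 0.43) = 0.89 × 0.45 × 0.73 × 0.57 = 0.16664805
P(at least one) = 1 − 0.16664805 = 0.83335195

0.83335195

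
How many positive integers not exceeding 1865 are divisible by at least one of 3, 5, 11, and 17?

1015

By inclusion-exclusion,
621 + 373 + 169 + 109 − 124 − 56 − 36 − 33 − 21 − 9 + 11 + 7 + 3 + 1 − 0 = 1015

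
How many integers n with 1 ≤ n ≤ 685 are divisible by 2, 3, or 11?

477

⌊685/2⌋ + ⌊685/3⌋ + ⌊685/11⌋ − ⌊685/6⌋ − ⌊685/22⌋ − ⌊685/33⌋ + ⌊685/66⌋ = 342 + 228 + 62 − 114 − 31 − 20 + 10 = 477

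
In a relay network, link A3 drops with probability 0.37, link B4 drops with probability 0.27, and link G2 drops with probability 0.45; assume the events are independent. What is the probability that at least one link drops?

P(none) = (1 − 0.37) × (1 − 0.27) × (1 − 0.45) = 0.63 × 0.73 × 0.55 = 0.252945
P(at least one) = 1 − 0.252945 = 0.747055

0.747055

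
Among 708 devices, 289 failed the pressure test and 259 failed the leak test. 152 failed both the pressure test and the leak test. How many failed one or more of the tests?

|union| = 289 + 259 − 152 = 396

396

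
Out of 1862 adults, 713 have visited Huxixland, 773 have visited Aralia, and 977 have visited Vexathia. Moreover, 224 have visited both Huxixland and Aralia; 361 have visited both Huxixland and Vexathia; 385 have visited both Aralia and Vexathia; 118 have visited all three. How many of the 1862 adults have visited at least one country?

|union| = 713 + 773 + 977 − 224 − 361 − 385 + 118 = 1611

1611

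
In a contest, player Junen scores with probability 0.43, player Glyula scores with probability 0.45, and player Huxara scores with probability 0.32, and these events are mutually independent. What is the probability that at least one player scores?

Independence gives P(none) = ∏(1 − pᵢ).
P(none) = (1 − 0.43) × (1 − 0.45) × (1 − 0.32) = 0.57 × 0.55 × 0.68 = 0.21318
P(at least one) = 1 − 0.21318 = 0.78682

0.78682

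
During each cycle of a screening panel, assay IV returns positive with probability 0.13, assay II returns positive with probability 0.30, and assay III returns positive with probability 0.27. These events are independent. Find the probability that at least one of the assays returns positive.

0.55543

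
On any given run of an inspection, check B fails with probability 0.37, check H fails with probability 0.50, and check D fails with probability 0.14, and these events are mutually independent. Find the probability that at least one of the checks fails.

Since the events are independent, P(none) is the product of the individual non-occurrence probabilities.
P(none) = (1 − 0.37) × (1 − 0.50) × (1 − 0.14) = 0.63 × 0.50 × 0.86 = 0.2709
P(at least one) = 1 − 0.2709 = 0.7291

0.7291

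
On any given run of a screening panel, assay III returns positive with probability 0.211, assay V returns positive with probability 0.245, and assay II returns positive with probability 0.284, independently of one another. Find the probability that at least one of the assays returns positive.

0.57348238

P(none) = (1 − 0.211) × (1 − 0.245) × (1 − 0.284) = 0.789 × 0.755 × 0.716 = 0.42651762
P(at least one) = 1 − 0.42651762 = 0.57348238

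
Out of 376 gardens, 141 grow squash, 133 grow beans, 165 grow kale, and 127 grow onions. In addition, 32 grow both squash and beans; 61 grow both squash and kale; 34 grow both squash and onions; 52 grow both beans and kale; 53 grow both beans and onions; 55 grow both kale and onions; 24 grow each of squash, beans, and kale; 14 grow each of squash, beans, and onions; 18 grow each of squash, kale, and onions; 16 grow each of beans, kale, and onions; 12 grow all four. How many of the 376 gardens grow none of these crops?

37

|union| = 141 + 133 + 165 + 127 − 32 − 61 − 34 − 52 − 53 − 55 + 24 + 14 + 18 + 16 − 12 = 339
None: 376 − 339 = 37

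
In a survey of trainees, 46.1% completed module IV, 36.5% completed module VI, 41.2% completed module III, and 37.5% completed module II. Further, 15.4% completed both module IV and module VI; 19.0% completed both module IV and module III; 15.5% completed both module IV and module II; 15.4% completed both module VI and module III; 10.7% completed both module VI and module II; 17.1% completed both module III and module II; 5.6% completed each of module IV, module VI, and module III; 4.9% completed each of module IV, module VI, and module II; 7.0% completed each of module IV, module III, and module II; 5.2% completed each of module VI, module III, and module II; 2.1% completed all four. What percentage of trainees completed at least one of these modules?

By inclusion-exclusion,
P(≥1) = 46.1 + 36.5 + 41.2 + 37.5 − 15.4 − 19.0 − 15.5 − 15.4 − 10.7 − 17.1 + 5.6 + 4.9 + 7.0 + 5.2 − 2.1 = 88.8%

88.8%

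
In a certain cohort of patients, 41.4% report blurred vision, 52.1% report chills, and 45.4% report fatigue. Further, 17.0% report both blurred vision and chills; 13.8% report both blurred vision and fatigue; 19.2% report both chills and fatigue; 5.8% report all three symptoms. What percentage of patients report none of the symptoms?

Inclusion–exclusion gives
P(union) = 41.4 + 52.1 + 45.4 − 17.0 − 13.8 − 19.2 + 5.8 = 94.7%
P(none) = 100% − 94.7% = 5.3%

5.3%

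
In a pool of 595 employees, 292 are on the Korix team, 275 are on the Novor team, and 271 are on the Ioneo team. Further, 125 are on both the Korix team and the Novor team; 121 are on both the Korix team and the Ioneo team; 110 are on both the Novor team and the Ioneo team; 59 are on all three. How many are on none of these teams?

54

Apply inclusion-exclusion:
|union| = 292 + 275 + 271 − 125 − 121 − 110 + 59 = 541
None: 595 − 541 = 54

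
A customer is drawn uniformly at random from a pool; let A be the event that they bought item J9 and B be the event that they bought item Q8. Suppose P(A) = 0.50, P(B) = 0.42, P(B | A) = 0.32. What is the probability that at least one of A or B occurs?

0.76

P(A ∩ B) = P(A)·P(B|A) = 0.50 × 0.32 = 0.16
By inclusion–exclusion:
P(A ∪ B) = 0.50 + 0.42 − 0.16 = 0.76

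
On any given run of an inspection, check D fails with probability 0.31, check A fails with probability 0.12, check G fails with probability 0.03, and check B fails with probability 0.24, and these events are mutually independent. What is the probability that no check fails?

0.44762784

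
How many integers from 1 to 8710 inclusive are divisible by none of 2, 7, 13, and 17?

3244

⌊8710/2⌋ + ⌊8710/7⌋ + ⌊8710/13⌋ + ⌊8710/17⌋ − ⌊8710/14⌋ − ⌊8710/26⌋ − ⌊8710/34⌋ − ⌊8710/91⌋ − ⌊8710/119⌋ − ⌊8710/221⌋ + ⌊8710/182⌋ + ⌊8710/238⌋ + ⌊8710/442⌋ + ⌊8710/1547⌋ − ⌊8710/3094⌋ = 4355 + 1244 + 670 + 512 − 622 − 335 − 256 − 95 − 73 − 39 + 47 + 36 + 19 + 5 − 2 = 5466
8710 − 5466 = 3244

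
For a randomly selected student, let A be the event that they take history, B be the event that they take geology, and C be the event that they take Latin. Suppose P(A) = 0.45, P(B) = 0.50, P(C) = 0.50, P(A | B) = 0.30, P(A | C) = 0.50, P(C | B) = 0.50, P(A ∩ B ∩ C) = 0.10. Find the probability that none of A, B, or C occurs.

P(A ∩ B) = P(B)·P(A|B) = 0.50 × 0.30 = 0.15
P(A ∩ C) = P(C)·P(A|C) = 0.50 × 0.50 = 0.25
P(B ∩ C) = P(B)·P(C|B) = 0.50 × 0.50 = 0.25
Using inclusion–exclusion:
P(A ∪ B ∪ C) = 0.45 + 0.50 + 0.50 − 0.15 − 0.25 − 0.25 + 0.10 = 0.90
P(none) = 1 − 0.90 = 0.10

0.10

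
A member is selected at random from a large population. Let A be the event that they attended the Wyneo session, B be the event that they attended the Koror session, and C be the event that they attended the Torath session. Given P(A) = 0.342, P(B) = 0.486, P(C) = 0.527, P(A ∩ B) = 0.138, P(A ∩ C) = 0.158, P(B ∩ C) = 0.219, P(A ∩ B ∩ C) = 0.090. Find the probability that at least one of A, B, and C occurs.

0.930

P(A ∪ B ∪ C) = 0.342 + 0.486 + 0.527 − 0.138 − 0.158 − 0.219 + 0.090 = 0.930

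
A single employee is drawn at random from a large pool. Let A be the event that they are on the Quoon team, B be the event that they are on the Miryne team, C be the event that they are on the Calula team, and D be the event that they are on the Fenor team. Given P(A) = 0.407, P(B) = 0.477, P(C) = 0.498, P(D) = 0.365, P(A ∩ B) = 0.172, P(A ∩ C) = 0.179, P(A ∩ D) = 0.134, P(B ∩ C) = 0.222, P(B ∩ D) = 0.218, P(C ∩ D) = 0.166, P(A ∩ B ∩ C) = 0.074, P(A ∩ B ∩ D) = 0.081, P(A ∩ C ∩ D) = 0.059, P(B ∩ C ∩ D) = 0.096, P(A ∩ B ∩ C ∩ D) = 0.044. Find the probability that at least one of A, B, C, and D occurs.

0.922

Inclusion–exclusion gives
P(A ∪ B ∪ C ∪ D) = 0.407 + 0.477 + 0.498 + 0.365 − 0.172 − 0.179 − 0.134 − 0.222 − 0.218 − 0.166 + 0.074 + 0.081 + 0.059 + 0.096 − 0.044 = 0.922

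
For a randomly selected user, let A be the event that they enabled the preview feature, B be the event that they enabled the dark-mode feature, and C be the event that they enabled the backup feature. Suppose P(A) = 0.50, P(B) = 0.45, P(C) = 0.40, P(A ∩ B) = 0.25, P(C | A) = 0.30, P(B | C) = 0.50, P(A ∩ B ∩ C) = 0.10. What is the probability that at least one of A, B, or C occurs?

P(A ∩ C) = P(A)·P(C|A) = 0.50 × 0.30 = 0.15
P(B ∩ C) = P(C)·P(B|C) = 0.40 × 0.50 = 0.20
P(A ∪ B ∪ C) = 0.50 + 0.45 + 0.40 − 0.25 − 0.15 − 0.20 + 0.10 = 0.85

0.85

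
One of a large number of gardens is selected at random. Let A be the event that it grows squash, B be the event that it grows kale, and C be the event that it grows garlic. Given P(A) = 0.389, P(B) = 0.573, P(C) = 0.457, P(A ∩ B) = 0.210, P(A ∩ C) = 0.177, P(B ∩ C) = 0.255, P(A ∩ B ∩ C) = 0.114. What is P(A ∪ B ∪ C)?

0.891

Apply inclusion-exclusion:
P(A ∪ B ∪ C) = 0.389 + 0.573 + 0.457 − 0.210 − 0.177 − 0.255 + 0.114 = 0.891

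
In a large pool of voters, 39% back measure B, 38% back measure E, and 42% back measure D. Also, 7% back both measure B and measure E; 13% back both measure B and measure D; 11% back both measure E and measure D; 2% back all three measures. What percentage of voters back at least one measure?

90%

Inclusion–exclusion gives
P(≥1) = 39 + 38 + 42 − 7 − 13 − 11 + 2 = 90%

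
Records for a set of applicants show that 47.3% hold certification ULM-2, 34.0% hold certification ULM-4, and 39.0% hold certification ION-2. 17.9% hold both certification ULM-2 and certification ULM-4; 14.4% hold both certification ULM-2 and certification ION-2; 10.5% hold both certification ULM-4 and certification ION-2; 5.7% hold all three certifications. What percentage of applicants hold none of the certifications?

16.8%

P(union) = 47.3 + 34.0 + 39.0 − 17.9 − 14.4 − 10.5 + 5.7 = 83.2%
P(none) = 100% − 83.2% = 16.8%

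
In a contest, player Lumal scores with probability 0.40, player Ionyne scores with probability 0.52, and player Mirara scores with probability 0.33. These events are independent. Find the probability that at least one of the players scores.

0.80704

P(none) = (1 − 0.40) × (1 − 0.52) × (1 − 0.33) = 0.60 × 0.48 × 0.67 = 0.19296
P(at least one) = 1 − 0.19296 = 0.80704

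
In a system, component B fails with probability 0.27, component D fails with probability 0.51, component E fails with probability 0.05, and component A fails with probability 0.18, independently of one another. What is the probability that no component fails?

0.2786483

Since the events are independent, P(none) is the product of the individual non-occurrence probabilities.
P(none) = (1 − 0.27) × (1 − 0.51) × (1 − 0.05) × (1 − 0.18) = 0.73 × 0.49 × 0.95 × 0.82 = 0.2786483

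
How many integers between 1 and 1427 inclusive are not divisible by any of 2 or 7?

612

Inclusion–exclusion gives
⌊1427/2⌋ + ⌊1427/7⌋ − ⌊1427/14⌋ = 713 + 203 − 101 = 815
1427 − 815 = 612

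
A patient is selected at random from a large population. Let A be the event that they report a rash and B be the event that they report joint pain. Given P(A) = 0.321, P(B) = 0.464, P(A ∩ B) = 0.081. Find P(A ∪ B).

By inclusion-exclusion,
P(A ∪ B) = 0.321 + 0.464 − 0.081 = 0.704

0.704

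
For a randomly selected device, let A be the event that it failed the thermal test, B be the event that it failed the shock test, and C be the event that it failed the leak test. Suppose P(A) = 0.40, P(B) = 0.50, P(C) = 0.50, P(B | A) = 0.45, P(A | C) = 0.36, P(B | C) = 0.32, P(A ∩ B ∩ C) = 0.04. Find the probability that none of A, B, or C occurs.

P(A ∩ B) = P(A)·P(B|A) = 0.40 × 0.45 = 0.18
P(A ∩ C) = P(C)·P(A|C) = 0.50 × 0.36 = 0.18
P(B ∩ C) = P(C)·P(B|C) = 0.50 × 0.32 = 0.16
P(A ∪ B ∪ C) = 0.40 + 0.50 + 0.50 − 0.18 − 0.18 − 0.16 + 0.04 = 0.92
P(none) = 1 − 0.92 = 0.08

0.08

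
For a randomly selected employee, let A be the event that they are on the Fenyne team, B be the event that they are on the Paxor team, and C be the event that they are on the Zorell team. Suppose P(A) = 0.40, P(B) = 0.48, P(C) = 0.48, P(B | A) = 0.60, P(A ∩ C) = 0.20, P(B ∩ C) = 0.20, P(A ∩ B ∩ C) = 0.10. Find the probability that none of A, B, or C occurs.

P(A ∩ B) = P(A)·P(B|A) = 0.40 × 0.60 = 0.24
Using inclusion–exclusion:
P(A ∪ B ∪ C) = 0.40 + 0.48 + 0.48 − 0.24 − 0.20 − 0.20 + 0.10 = 0.82
P(none) = 1 − 0.82 = 0.18

0.18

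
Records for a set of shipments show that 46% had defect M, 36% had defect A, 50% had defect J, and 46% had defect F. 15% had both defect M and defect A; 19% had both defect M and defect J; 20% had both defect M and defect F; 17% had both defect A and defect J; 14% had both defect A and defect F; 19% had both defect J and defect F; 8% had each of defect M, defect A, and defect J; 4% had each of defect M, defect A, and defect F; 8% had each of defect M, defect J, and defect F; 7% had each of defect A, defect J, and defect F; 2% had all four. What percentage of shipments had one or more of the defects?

P(at least one) = 46 + 36 + 50 + 46 − 15 − 19 − 20 − 17 − 14 − 19 + 8 + 4 + 8 + 7 − 2 = 99%

99%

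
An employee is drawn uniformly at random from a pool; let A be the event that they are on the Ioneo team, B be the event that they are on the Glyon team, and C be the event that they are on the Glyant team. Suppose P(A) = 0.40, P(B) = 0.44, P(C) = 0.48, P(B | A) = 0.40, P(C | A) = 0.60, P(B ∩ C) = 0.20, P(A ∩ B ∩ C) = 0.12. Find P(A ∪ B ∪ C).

P(A ∩ B) = P(A)·P(B|A) = 0.40 × 0.40 = 0.16
P(A ∩ C) = P(A)·P(C|A) = 0.40 × 0.60 = 0.24
Apply inclusion-exclusion:
P(A ∪ B ∪ C) = 0.40 + 0.44 + 0.48 − 0.16 − 0.24 − 0.20 + 0.12 = 0.84

0.84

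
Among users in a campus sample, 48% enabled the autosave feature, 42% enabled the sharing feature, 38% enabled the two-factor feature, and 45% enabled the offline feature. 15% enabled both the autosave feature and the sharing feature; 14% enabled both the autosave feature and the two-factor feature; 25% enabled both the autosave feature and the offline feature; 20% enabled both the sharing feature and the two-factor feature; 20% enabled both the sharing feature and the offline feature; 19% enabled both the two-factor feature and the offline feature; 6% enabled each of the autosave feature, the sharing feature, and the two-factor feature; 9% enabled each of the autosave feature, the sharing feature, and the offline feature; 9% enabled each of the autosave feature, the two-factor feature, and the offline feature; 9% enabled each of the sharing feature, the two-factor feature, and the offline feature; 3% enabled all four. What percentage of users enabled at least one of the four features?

P(at least one) = 48 + 42 + 38 + 45 − 15 − 14 − 25 − 20 − 20 − 19 + 6 + 9 + 9 + 9 − 3 = 90%

90%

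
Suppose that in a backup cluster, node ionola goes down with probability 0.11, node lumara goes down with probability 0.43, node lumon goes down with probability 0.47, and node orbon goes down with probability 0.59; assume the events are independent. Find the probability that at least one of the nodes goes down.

P(none) = (1 − 0.11) × (1 − 0.43) × (1 − 0.47) × (1 − 0.59) = 0.89 × 0.57 × 0.53 × 0.41 = 0.11023629
P(at least one) = 1 − 0.11023629 = 0.88976371

0.88976371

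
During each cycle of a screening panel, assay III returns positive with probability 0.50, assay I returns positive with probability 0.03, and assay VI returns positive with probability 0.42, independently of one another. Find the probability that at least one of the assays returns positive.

0.7187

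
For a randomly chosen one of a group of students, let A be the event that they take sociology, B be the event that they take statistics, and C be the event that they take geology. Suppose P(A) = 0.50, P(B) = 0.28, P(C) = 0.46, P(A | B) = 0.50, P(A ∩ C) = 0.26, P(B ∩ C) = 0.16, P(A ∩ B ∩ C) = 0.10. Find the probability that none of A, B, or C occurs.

P(A ∩ B) = P(B)·P(A|B) = 0.28 × 0.50 = 0.14
P(A ∪ B ∪ C) = 0.50 + 0.28 + 0.46 − 0.14 − 0.26 − 0.16 + 0.10 = 0.78
P(none) = 1 − 0.78 = 0.22

0.22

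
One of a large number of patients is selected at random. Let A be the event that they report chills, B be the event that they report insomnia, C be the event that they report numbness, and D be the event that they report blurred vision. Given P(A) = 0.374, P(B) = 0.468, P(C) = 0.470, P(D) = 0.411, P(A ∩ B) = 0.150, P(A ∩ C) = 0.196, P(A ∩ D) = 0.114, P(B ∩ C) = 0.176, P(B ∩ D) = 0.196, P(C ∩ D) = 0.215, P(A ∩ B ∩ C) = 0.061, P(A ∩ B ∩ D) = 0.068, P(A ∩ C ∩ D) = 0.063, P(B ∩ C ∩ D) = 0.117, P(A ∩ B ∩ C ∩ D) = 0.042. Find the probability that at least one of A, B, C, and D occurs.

0.943

P(A ∪ B ∪ C ∪ D) = 0.374 + 0.468 + 0.470 + 0.411 − 0.150 − 0.196 − 0.114 − 0.176 − 0.196 − 0.215 + 0.061 + 0.068 + 0.063 + 0.117 − 0.042 = 0.943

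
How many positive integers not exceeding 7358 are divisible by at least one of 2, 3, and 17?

5049

3679 + 2452 + 432 − 1226 − 216 − 144 + 72 = 5049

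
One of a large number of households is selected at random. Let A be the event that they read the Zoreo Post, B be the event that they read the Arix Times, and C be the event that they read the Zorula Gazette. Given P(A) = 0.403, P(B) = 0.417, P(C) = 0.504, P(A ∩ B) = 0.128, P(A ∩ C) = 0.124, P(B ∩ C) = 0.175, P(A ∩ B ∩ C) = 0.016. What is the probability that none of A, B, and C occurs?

P(A ∪ B ∪ C) = 0.403 + 0.417 + 0.504 − 0.128 − 0.124 − 0.175 + 0.016 = 0.913
P(none) = 1 − 0.913 = 0.087

0.087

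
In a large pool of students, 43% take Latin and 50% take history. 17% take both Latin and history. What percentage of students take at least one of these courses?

P(at least one) = 43 + 50 − 17 = 76%

76%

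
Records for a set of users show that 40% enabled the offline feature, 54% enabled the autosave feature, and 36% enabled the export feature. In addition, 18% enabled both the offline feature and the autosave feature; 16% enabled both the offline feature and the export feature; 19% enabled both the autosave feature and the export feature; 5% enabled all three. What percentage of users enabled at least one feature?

82%

Apply inclusion-exclusion:
P(union) = 40 + 54 + 36 − 18 − 16 − 19 + 5 = 82%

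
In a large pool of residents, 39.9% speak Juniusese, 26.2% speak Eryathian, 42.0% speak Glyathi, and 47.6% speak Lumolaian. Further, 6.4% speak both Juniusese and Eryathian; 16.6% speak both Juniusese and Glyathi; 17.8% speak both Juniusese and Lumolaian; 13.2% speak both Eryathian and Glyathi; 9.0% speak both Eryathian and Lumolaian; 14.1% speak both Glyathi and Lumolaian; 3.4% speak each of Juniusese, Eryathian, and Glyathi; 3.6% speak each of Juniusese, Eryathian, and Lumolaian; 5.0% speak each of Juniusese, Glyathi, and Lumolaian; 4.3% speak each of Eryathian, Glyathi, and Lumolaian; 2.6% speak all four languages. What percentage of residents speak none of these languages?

P(union) = 39.9 + 26.2 + 42.0 + 47.6 − 6.4 − 16.6 − 17.8 − 13.2 − 9.0 − 14.1 + 3.4 + 3.6 + 5.0 + 4.3 − 2.6 = 92.3%
P(none) = 100% − 92.3% = 7.7%

7.7%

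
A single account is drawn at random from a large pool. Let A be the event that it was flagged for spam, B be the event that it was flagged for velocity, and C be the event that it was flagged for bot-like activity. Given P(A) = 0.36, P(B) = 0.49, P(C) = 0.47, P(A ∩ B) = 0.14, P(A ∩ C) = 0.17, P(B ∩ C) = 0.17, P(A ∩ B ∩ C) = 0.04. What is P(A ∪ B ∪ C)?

0.88

P(A ∪ B ∪ C) = 0.36 + 0.49 + 0.47 − 0.14 − 0.17 − 0.17 + 0.04 = 0.88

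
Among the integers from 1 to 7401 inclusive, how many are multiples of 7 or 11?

1633

Using inclusion–exclusion:
floor(7401/7) + floor(7401/11) − floor(7401/77) = 1057 + 672 − 96 = 1633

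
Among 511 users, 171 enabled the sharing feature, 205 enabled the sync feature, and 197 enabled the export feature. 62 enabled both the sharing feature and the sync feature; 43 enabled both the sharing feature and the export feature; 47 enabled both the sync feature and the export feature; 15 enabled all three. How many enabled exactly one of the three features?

314

N(exactly one) = 171 + 205 + 197 − 2·62 − 2·43 − 2·47 + 3·15 = 314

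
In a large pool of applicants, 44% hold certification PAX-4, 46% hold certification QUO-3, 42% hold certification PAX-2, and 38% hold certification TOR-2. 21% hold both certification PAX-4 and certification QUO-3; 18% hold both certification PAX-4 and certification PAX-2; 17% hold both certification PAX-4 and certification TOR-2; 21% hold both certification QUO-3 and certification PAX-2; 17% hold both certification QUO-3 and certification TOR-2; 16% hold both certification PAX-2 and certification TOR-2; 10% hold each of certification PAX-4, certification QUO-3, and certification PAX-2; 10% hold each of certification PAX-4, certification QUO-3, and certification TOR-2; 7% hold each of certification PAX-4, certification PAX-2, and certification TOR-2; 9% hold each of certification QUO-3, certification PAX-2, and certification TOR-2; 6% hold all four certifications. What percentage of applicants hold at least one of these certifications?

90%

P(≥1) = 44 + 46 + 42 + 38 − 21 − 18 − 17 − 21 − 17 − 16 + 10 + 10 + 7 + 9 − 6 = 90%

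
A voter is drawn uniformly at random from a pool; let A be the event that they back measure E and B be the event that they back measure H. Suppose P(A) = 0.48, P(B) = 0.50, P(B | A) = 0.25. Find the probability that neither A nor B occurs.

0.14

P(A ∩ B) = P(A)·P(B|A) = 0.48 × 0.25 = 0.12
By inclusion-exclusion,
P(A ∪ B) = 0.48 + 0.50 − 0.12 = 0.86
P(none) = 1 − 0.86 = 0.14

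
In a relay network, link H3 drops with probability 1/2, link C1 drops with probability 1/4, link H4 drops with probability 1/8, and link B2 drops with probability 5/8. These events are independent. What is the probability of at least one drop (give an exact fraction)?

449/512

P(none) = (1 − 1/2) × (1 − 1/4) × (1 − 1/8) × (1 − 5/8) = 1/2 × 3/4 × 7/8 × 3/8 = 63/512
P(at least one) = 1 − 63/512 = 449/512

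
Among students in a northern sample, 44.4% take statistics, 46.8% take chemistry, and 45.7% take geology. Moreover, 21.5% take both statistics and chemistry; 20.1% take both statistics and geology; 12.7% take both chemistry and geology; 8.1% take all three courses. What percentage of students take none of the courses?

9.3%

P(≥1) = 44.4 + 46.8 + 45.7 − 21.5 − 20.1 − 12.7 + 8.1 = 90.7%
P(none) = 100% − 90.7% = 9.3%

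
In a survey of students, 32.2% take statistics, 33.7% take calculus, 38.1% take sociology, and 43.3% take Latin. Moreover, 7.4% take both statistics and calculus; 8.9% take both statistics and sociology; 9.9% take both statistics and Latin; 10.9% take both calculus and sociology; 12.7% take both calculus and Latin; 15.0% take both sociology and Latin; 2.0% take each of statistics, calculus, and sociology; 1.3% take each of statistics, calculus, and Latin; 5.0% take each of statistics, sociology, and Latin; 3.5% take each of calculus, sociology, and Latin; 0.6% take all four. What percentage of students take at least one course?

93.7%

Using inclusion–exclusion:
P(union) = 32.2 + 33.7 + 38.1 + 43.3 − 7.4 − 8.9 − 9.9 − 10.9 − 12.7 − 15.0 + 2.0 + 1.3 + 5.0 + 3.5 − 0.6 = 93.7%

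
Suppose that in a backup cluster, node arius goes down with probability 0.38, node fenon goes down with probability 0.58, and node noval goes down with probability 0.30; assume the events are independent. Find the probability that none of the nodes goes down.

0.18228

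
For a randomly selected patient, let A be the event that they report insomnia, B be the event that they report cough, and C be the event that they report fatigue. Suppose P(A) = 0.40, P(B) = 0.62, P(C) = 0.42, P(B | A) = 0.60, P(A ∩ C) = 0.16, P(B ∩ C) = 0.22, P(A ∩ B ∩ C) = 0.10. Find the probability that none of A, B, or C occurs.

P(A ∩ B) = P(A)·P(B|A) = 0.40 × 0.60 = 0.24
Apply inclusion-exclusion:
P(A ∪ B ∪ C) = 0.40 + 0.62 + 0.42 − 0.24 − 0.16 − 0.22 + 0.10 = 0.92
P(none) = 1 − 0.92 = 0.08

0.08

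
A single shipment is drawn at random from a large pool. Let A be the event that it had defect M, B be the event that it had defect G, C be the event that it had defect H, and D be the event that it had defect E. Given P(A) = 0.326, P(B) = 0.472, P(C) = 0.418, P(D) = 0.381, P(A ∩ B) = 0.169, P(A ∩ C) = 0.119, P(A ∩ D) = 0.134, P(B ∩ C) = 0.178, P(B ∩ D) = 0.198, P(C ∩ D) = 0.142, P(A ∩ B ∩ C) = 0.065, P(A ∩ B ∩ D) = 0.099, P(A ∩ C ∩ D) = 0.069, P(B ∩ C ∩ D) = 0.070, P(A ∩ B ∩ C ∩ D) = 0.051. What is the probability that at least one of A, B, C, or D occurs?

0.909

By inclusion–exclusion:
P(A ∪ B ∪ C ∪ D) = 0.326 + 0.472 + 0.418 + 0.381 − 0.169 − 0.119 − 0.134 − 0.178 − 0.198 − 0.142 + 0.065 + 0.099 + 0.069 + 0.070 − 0.051 = 0.909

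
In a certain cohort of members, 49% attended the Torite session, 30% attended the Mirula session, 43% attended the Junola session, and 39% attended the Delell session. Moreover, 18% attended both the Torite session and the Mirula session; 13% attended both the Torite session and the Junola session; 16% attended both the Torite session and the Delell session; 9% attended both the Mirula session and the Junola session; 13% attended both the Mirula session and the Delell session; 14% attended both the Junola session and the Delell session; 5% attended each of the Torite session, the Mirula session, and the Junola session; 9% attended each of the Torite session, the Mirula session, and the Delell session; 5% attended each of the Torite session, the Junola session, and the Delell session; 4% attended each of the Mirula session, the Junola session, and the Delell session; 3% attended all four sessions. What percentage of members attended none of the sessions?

By inclusion–exclusion:
P(union) = 49 + 30 + 43 + 39 − 18 − 13 − 16 − 9 − 13 − 14 + 5 + 9 + 5 + 4 − 3 = 98%
P(none) = 100% − 98% = 2%

2%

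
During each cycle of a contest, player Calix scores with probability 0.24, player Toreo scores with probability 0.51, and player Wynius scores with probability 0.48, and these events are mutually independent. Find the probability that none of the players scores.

Since the events are independent, P(none) is the product of the individual non-occurrence probabilities.
P(none) = (1 − 0.24) × (1 − 0.51) × (1 − 0.48) = 0.76 × 0.49 × 0.52 = 0.193648

0.193648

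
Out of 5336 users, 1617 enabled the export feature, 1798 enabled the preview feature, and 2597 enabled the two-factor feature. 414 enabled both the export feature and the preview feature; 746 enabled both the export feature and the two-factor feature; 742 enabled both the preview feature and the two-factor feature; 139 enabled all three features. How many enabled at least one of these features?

By inclusion–exclusion:
N(≥1) = 1617 + 1798 + 2597 − 414 − 746 − 742 + 139 = 4249

4249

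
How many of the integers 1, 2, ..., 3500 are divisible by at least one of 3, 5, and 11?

1166 + 700 + 318 − 233 − 106 − 63 + 21 = 1803

1803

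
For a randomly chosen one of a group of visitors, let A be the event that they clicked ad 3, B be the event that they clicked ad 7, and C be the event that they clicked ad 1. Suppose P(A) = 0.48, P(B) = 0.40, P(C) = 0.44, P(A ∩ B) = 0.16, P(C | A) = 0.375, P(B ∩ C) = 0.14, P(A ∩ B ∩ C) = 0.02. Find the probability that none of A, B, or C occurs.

0.14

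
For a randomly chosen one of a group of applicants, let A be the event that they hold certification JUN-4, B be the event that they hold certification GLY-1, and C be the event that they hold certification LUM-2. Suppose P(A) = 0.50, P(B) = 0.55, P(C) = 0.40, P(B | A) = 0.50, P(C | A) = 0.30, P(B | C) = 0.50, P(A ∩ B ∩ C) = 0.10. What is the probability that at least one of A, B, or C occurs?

0.95

P(A ∩ B) = P(A)·P(B|A) = 0.50 × 0.50 = 0.25
P(A ∩ C) = P(A)·P(C|A) = 0.50 × 0.30 = 0.15
P(B ∩ C) = P(C)·P(B|C) = 0.40 × 0.50 = 0.20
P(A ∪ B ∪ C) = 0.50 + 0.55 + 0.40 − 0.25 − 0.15 − 0.20 + 0.10 = 0.95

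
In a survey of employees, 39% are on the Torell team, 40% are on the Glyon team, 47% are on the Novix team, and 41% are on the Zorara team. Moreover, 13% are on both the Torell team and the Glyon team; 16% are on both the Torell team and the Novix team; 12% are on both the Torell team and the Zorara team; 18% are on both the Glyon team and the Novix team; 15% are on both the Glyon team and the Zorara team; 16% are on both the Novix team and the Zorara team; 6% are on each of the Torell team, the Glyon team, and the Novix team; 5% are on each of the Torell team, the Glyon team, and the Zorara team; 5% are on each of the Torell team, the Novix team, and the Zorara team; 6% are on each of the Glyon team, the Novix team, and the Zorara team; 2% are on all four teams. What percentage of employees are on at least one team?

By inclusion–exclusion:
P(union) = 39 + 40 + 47 + 41 − 13 − 16 − 12 − 18 − 15 − 16 + 6 + 5 + 5 + 6 − 2 = 97%

97%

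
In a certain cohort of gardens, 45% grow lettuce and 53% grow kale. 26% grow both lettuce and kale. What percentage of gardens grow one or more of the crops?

Inclusion–exclusion gives
P(union) = 45 + 53 − 26 = 72%

72%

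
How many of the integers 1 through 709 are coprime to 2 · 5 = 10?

Using inclusion–exclusion:
floor(709/2) + floor(709/5) − floor(709/10) = 354 + 141 − 70 = 425
709 − 425 = 284

284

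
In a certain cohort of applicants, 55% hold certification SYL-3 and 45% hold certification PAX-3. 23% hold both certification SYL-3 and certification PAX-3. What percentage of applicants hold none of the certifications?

23%

Inclusion–exclusion gives
P(at least one) = 55 + 45 − 23 = 77%
P(none) = 100% − 77% = 23%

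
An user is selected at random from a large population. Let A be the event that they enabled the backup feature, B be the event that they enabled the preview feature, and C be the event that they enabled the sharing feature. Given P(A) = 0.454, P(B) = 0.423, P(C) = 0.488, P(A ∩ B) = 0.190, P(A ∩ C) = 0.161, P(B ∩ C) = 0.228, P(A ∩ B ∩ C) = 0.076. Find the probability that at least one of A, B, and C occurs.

By inclusion–exclusion:
P(A ∪ B ∪ C) = 0.454 + 0.423 + 0.488 − 0.190 − 0.161 − 0.228 + 0.076 = 0.862

0.862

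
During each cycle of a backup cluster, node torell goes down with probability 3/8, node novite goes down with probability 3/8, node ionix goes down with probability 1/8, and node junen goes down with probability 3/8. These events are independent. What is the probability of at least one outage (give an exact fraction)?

Independence gives P(none) = ∏(1 − pᵢ).
P(none) = (1 − 3/8) × (1 − 3/8) × (1 − 1/8) × (1 − 3/8) = 5/8 × 5/8 × 7/8 × 5/8 = 875/4096
P(at least one) = 1 − 875/4096 = 3221/4096

3221/4096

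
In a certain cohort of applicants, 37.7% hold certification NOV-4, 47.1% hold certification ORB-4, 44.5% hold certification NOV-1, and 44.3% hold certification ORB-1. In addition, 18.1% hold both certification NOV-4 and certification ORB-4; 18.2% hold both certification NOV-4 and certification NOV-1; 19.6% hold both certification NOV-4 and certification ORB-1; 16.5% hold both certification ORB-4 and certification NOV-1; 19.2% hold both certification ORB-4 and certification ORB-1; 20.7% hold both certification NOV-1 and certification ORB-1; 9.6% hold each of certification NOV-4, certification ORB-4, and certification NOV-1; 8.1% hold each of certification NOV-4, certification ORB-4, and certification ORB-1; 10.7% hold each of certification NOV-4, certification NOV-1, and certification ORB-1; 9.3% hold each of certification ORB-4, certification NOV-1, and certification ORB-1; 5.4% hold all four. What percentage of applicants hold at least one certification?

P(union) = 37.7 + 47.1 + 44.5 + 44.3 − 18.1 − 18.2 − 19.6 − 16.5 − 19.2 − 20.7 + 9.6 + 8.1 + 10.7 + 9.3 − 5.4 = 93.6%

93.6%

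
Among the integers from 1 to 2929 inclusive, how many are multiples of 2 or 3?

1952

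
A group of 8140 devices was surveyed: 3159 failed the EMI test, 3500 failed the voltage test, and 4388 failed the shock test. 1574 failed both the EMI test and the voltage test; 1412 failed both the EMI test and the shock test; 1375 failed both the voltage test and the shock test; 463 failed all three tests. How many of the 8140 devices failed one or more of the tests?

7149

|union| = 3159 + 3500 + 4388 − 1574 − 1412 − 1375 + 463 = 7149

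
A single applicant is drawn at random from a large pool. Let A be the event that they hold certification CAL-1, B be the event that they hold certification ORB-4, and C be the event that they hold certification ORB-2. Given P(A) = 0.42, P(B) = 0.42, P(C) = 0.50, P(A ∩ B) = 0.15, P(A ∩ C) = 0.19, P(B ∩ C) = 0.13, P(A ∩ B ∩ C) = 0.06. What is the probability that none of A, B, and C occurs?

0.07

P(A ∪ B ∪ C) = 0.42 + 0.42 + 0.50 − 0.15 − 0.19 − 0.13 + 0.06 = 0.93
P(none) = 1 − 0.93 = 0.07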